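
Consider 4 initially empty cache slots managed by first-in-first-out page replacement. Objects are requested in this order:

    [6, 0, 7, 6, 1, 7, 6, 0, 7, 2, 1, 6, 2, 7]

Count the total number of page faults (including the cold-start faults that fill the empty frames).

6

6: fault, frames (6)
0: fault, frames (6 0)
7: fault, frames (6 0 7)
6: hit
1: fault, frames (6 0 7 1)
7: hit
6: hit
0: hit
7: hit
2: fault, evict 6, frames (0 7 1 2)
1: hit
6: fault, evict 0, frames (7 1 2 6)
2: hit
7: hit
Page faults: 6.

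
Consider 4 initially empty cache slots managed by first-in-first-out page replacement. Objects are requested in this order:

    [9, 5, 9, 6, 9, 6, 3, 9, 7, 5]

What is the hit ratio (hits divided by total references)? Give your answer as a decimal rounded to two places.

9: fault, frames {9}
5: fault, frames {9,5}
9: hit
6: fault, frames {9,5,6}
9: hit
6: hit
3: fault, frames {9,5,6,3}
9: hit
7: fault, evict 9, frames {5,6,3,7}
5: hit
Hits: 5 of 10 references → 5/10 = 0.5000.

0.50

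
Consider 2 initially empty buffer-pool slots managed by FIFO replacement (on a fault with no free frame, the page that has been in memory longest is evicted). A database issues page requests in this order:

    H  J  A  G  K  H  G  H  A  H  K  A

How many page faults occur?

H → fault, frames [H]
J → fault, frames [H, J]
A → fault, evict H, frames [J, A]
G → fault, evict J, frames [A, G]
K → fault, evict A, frames [G, K]
H → fault, evict G, frames [K, H]
G → fault, evict K, frames [H, G]
H → hit
A → fault, evict H, frames [G, A]
H → fault, evict G, frames [A, H]
K → fault, evict A, frames [H, K]
A → fault, evict H, frames [K, A]
Page faults: 11.

11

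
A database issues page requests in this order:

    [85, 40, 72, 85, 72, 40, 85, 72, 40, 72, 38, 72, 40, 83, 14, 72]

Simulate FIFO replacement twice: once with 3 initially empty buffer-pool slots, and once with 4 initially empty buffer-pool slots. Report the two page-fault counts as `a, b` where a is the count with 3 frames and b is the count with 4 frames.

7, 6

3 frames: F F F . . . . . . . F . . F F F → 7 faults.
4 frames: F F F . . . . . . . F . . F F . → 6 faults.
6 < 7: adding a frame reduced faults, as is typical.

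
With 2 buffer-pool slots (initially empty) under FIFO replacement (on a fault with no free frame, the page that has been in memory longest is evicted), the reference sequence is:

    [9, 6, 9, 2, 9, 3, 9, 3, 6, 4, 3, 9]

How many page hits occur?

3

9 → miss, frames (9)
6 → miss, frames (9 6)
9 → hit
2 → miss, evict 9, frames (6 2)
9 → miss, evict 6, frames (2 9)
3 → miss, evict 2, frames (9 3)
9 → hit
3 → hit
6 → miss, evict 9, frames (3 6)
4 → miss, evict 3, frames (6 4)
3 → miss, evict 6, frames (4 3)
9 → miss, evict 4, frames (3 9)
Hits: 3.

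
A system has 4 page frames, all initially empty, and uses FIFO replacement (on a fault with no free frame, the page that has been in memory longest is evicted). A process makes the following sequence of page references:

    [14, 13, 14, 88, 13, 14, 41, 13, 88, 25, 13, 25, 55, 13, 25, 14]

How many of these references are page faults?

8

14 → miss, frames (14)
13 → miss, frames (14 13)
14 → hit
88 → miss, frames (14 13 88)
13 → hit
14 → hit
41 → miss, frames (14 13 88 41)
13 → hit
88 → hit
25 → miss, evict 14, frames (13 88 41 25)
13 → hit
25 → hit
55 → miss, evict 13, frames (88 41 25 55)
13 → miss, evict 88, frames (41 25 55 13)
25 → hit
14 → miss, evict 41, frames (25 55 13 14)
Page faults: 8.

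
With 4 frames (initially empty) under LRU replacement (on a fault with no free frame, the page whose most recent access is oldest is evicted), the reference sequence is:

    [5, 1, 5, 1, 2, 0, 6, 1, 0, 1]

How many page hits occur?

5

5 → miss, frames (5)
1 → miss, frames (5 1)
5 → hit
1 → hit
2 → miss, frames (5 1 2)
0 → miss, frames (5 1 2 0)
6 → miss, evict 5, frames (1 2 0 6)
1 → hit
0 → hit
1 → hit
Hits: 5.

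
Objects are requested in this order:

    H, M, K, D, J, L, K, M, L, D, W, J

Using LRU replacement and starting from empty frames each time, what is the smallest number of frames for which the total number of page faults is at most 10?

f=1: 12 faults
f=2: 12 faults
f=3: 11 faults
f=4: 10 faults
f=5: 8 faults
f=6: 7 faults
f=7: 7 faults
Smallest f with faults ≤ 10 is 4.

4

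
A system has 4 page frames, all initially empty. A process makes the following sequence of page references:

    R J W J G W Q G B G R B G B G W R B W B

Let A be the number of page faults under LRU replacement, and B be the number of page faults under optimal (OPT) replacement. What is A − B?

2

Under LRU: F F F . F . F . F . F . . . . F . . . . → 8 faults.
Under OPT: F F F . F . F . F . . . . . . . . . . . → 6 faults.
A − B = 8 − 6 = 2.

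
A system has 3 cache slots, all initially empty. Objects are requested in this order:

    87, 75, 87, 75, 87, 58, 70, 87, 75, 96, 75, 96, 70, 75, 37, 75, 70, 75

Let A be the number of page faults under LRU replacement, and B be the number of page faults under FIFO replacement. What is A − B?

Under LRU: F F . . . F F . F F . . F . F . . . → 8 faults.
Under FIFO: F F . . . F F F F F . . F . F F . . → 10 faults.
A − B = 8 − 10 = -2.

-2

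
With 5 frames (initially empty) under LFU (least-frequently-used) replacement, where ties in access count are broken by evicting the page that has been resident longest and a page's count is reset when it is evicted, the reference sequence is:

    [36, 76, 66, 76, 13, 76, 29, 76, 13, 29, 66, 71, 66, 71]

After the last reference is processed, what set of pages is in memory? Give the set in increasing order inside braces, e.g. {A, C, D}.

36 -> miss, frames (36)
76 -> miss, frames (36 76)
66 -> miss, frames (36 76 66)
76 -> hit
13 -> miss, frames (36 76 66 13)
76 -> hit
29 -> miss, frames (36 76 66 13 29)
76 -> hit
13 -> hit
29 -> hit
66 -> hit
71 -> miss, evict 36, frames (76 66 13 29 71)
66 -> hit
71 -> hit

{13, 29, 66, 71, 76}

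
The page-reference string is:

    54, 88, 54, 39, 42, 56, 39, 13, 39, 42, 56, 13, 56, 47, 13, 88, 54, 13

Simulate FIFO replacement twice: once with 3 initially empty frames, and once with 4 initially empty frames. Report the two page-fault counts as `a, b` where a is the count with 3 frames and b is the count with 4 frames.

3 frames: F F . F F F . F F F F F . F . F F F → 14 faults.
4 frames: F F . F F F . F . . . . . F . F F . → 9 faults.
9 < 14: adding a frame reduced faults, as is typical.

14, 9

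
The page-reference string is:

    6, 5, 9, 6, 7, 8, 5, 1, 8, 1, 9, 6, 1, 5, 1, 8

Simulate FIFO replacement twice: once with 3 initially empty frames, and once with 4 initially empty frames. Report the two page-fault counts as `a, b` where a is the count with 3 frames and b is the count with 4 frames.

12, 8

3 frames: F F F . F F F F . . F F . F F F → 12 faults.
4 frames: F F F . F F . F . . . F . F . . → 8 faults.
8 < 12: adding a frame reduced faults, as is typical.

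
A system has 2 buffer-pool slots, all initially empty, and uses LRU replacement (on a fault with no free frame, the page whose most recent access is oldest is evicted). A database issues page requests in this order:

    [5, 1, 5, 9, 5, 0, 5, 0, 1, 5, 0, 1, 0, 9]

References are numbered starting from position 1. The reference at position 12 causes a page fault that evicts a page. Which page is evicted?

pos 1: 5 -> miss, frames {5}
pos 2: 1 -> miss, frames {5,1}
pos 3: 5 -> hit
pos 4: 9 -> miss, evict 1, frames {5,9}
pos 5: 5 -> hit
pos 6: 0 -> miss, evict 9, frames {5,0}
pos 7: 5 -> hit
pos 8: 0 -> hit
pos 9: 1 -> miss, evict 5, frames {0,1}
pos 10: 5 -> miss, evict 0, frames {1,5}
pos 11: 0 -> miss, evict 1, frames {5,0}
pos 12: 1 -> miss, evict 5, frames {0,1}
At position 12, page 5 is evicted.

5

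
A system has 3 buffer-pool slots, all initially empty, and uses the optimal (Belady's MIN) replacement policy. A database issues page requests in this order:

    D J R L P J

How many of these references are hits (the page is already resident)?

1

D: miss, frames [D]
J: miss, frames [D, J]
R: miss, frames [D, J, R]
L: miss, evict R, frames [D, J, L]
P: miss, evict L, frames [D, J, P]
J: hit
Hits: 1.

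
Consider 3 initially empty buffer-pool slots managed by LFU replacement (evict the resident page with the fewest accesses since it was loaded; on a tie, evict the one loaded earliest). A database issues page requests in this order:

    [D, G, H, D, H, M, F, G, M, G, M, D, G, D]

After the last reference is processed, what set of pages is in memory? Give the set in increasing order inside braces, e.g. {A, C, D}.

{D, G, H}

D → fault, frames [D]
G → fault, frames [D, G]
H → fault, frames [D, G, H]
D → hit
H → hit
M → fault, evict G, frames [D, H, M]
F → fault, evict M, frames [D, H, F]
G → fault, evict F, frames [D, H, G]
M → fault, evict G, frames [D, H, M]
G → fault, evict M, frames [D, H, G]
M → fault, evict G, frames [D, H, M]
D → hit
G → fault, evict M, frames [D, H, G]
D → hit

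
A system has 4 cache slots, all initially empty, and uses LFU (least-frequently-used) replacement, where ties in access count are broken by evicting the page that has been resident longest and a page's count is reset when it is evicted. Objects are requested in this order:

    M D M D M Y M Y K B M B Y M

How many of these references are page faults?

5

M: miss, frames (M)
D: miss, frames (M D)
M: hit
D: hit
M: hit
Y: miss, frames (M D Y)
M: hit
Y: hit
K: miss, frames (M D Y K)
B: miss, evict K, frames (M D Y B)
M: hit
B: hit
Y: hit
M: hit
Page faults: 5.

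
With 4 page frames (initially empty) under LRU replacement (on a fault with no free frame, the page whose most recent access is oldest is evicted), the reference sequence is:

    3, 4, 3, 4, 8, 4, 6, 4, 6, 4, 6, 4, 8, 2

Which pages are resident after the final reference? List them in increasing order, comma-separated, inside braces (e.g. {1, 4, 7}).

{2, 4, 6, 8}

3: fault, frames {3}
4: fault, frames {3,4}
3: hit
4: hit
8: fault, frames {3,4,8}
4: hit
6: fault, frames {3,8,4,6}
4: hit
6: hit
4: hit
6: hit
4: hit
8: hit
2: fault, evict 3, frames {6,4,8,2}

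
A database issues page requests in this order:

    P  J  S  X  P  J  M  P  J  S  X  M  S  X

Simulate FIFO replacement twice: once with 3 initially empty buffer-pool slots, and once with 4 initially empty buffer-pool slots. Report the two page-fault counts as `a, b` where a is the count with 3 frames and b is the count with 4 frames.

9, 10

3 frames: F F F F F F F . . F F . . . → 9 faults.
4 frames: F F F F . . F F F F F F . . → 10 faults.
10 > 9: adding a frame increased faults — Belady's anomaly.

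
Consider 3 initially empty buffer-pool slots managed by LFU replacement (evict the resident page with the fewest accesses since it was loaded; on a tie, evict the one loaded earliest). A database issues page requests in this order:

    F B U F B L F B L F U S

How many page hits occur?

F -> miss, frames (F)
B -> miss, frames (F B)
U -> miss, frames (F B U)
F -> hit
B -> hit
L -> miss, evict U, frames (F B L)
F -> hit
B -> hit
L -> hit
F -> hit
U -> miss, evict L, frames (F B U)
S -> miss, evict U, frames (F B S)
Hits: 6.

6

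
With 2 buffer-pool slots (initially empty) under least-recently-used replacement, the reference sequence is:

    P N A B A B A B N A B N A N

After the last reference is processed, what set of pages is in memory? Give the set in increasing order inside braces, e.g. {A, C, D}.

P -> fault, frames {P}
N -> fault, frames {P,N}
A -> fault, evict P, frames {N,A}
B -> fault, evict N, frames {A,B}
A -> hit
B -> hit
A -> hit
B -> hit
N -> fault, evict A, frames {B,N}
A -> fault, evict B, frames {N,A}
B -> fault, evict N, frames {A,B}
N -> fault, evict A, frames {B,N}
A -> fault, evict B, frames {N,A}
N -> hit

{A, N}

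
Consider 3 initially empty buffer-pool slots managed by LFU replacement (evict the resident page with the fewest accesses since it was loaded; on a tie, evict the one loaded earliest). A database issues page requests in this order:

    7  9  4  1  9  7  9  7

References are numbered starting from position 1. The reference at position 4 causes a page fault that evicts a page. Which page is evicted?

pos 1: 7 -> miss, frames [7]
pos 2: 9 -> miss, frames [7, 9]
pos 3: 4 -> miss, frames [7, 9, 4]
pos 4: 1 -> miss, evict 7, frames [9, 4, 1]
At position 4, page 7 is evicted.

7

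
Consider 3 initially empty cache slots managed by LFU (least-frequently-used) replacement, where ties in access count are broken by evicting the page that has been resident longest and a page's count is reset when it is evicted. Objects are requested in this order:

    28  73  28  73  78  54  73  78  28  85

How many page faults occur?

28 -> miss, frames {28}
73 -> miss, frames {28,73}
28 -> hit
73 -> hit
78 -> miss, frames {28,73,78}
54 -> miss, evict 78, frames {28,73,54}
73 -> hit
78 -> miss, evict 54, frames {28,73,78}
28 -> hit
85 -> miss, evict 78, frames {28,73,85}
Page faults: 6.

6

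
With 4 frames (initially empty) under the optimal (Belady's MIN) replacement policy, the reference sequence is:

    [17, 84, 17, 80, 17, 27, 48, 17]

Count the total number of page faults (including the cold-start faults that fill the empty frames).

17: miss, frames (17)
84: miss, frames (17 84)
17: hit
80: miss, frames (17 84 80)
17: hit
27: miss, frames (17 84 80 27)
48: miss, evict 27, frames (17 84 80 48)
17: hit
Page faults: 5.

5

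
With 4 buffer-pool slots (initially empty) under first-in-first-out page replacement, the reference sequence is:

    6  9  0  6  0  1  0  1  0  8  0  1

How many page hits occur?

7

6 → fault, frames [6]
9 → fault, frames [6, 9]
0 → fault, frames [6, 9, 0]
6 → hit
0 → hit
1 → fault, frames [6, 9, 0, 1]
0 → hit
1 → hit
0 → hit
8 → fault, evict 6, frames [9, 0, 1, 8]
0 → hit
1 → hit
Hits: 7.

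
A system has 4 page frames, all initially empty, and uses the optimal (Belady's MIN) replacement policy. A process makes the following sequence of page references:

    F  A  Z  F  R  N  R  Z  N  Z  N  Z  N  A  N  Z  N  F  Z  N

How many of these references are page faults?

F -> fault, frames {F}
A -> fault, frames {F,A}
Z -> fault, frames {F,A,Z}
F -> hit
R -> fault, frames {F,A,Z,R}
N -> fault, evict F, frames {A,Z,R,N}
R -> hit
Z -> hit
N -> hit
Z -> hit
N -> hit
Z -> hit
N -> hit
A -> hit
N -> hit
Z -> hit
N -> hit
F -> fault, evict R, frames {A,Z,N,F}
Z -> hit
N -> hit
Page faults: 6.

6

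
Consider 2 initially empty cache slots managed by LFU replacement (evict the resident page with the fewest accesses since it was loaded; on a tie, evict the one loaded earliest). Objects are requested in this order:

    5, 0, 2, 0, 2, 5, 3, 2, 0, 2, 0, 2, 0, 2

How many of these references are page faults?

6

5 -> fault, frames {5}
0 -> fault, frames {5,0}
2 -> fault, evict 5, frames {0,2}
0 -> hit
2 -> hit
5 -> fault, evict 0, frames {2,5}
3 -> fault, evict 5, frames {2,3}
2 -> hit
0 -> fault, evict 3, frames {2,0}
2 -> hit
0 -> hit
2 -> hit
0 -> hit
2 -> hit
Page faults: 6.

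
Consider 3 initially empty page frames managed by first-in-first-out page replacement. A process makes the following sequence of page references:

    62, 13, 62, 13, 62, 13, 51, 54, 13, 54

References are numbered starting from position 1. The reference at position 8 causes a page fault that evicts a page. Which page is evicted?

62

pos 1: 62 -> miss, frames {62}
pos 2: 13 -> miss, frames {62,13}
pos 3: 62 -> hit
pos 4: 13 -> hit
pos 5: 62 -> hit
pos 6: 13 -> hit
pos 7: 51 -> miss, frames {62,13,51}
pos 8: 54 -> miss, evict 62, frames {13,51,54}
At position 8, page 62 is evicted.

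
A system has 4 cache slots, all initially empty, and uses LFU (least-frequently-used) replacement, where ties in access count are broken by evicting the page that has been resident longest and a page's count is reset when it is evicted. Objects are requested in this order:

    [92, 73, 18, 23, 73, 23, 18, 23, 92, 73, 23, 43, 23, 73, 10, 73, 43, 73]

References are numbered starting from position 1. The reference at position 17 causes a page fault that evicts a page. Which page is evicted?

10

pos 1: 92 → fault, frames (92)
pos 2: 73 → fault, frames (92 73)
pos 3: 18 → fault, frames (92 73 18)
pos 4: 23 → fault, frames (92 73 18 23)
pos 5: 73 → hit
pos 6: 23 → hit
pos 7: 18 → hit
pos 8: 23 → hit
pos 9: 92 → hit
pos 10: 73 → hit
pos 11: 23 → hit
pos 12: 43 → fault, evict 92, frames (73 18 23 43)
pos 13: 23 → hit
pos 14: 73 → hit
pos 15: 10 → fault, evict 43, frames (73 18 23 10)
pos 16: 73 → hit
pos 17: 43 → fault, evict 10, frames (73 18 23 43)
At position 17, page 10 is evicted.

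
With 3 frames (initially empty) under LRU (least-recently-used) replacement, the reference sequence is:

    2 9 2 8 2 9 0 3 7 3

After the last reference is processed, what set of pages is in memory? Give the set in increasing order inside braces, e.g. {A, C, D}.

{0, 3, 7}

2 → fault, frames (2)
9 → fault, frames (2 9)
2 → hit
8 → fault, frames (9 2 8)
2 → hit
9 → hit
0 → fault, evict 8, frames (2 9 0)
3 → fault, evict 2, frames (9 0 3)
7 → fault, evict 9, frames (0 3 7)
3 → hit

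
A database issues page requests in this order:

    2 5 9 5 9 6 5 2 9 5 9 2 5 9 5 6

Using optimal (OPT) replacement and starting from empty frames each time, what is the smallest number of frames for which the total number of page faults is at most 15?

2

f=1: 16 faults
f=2: 9 faults
f=3: 6 faults
f=4: 4 faults
Smallest f with faults ≤ 15 is 2.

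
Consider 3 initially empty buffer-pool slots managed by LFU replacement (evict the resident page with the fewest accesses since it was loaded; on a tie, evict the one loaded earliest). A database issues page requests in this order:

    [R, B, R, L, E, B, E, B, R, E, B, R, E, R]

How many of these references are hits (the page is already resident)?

9

R -> fault, frames {R}
B -> fault, frames {R,B}
R -> hit
L -> fault, frames {R,B,L}
E -> fault, evict B, frames {R,L,E}
B -> fault, evict L, frames {R,E,B}
E -> hit
B -> hit
R -> hit
E -> hit
B -> hit
R -> hit
E -> hit
R -> hit
Hits: 9.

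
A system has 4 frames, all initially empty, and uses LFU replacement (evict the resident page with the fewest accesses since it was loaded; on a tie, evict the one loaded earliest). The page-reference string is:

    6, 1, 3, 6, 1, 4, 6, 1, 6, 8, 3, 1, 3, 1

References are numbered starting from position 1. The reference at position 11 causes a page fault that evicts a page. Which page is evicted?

pos 1: 6: miss, frames [6]
pos 2: 1: miss, frames [6, 1]
pos 3: 3: miss, frames [6, 1, 3]
pos 4: 6: hit
pos 5: 1: hit
pos 6: 4: miss, frames [6, 1, 3, 4]
pos 7: 6: hit
pos 8: 1: hit
pos 9: 6: hit
pos 10: 8: miss, evict 3, frames [6, 1, 4, 8]
pos 11: 3: miss, evict 4, frames [6, 1, 8, 3]
At position 11, page 4 is evicted.

4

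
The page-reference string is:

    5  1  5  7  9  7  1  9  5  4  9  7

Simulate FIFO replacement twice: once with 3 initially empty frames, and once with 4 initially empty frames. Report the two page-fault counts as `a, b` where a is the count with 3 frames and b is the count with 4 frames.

3 frames: F F . F F . . . F F . F → 7 faults.
4 frames: F F . F F . . . . F . . → 5 faults.
5 < 7: adding a frame reduced faults, as is typical.

7, 5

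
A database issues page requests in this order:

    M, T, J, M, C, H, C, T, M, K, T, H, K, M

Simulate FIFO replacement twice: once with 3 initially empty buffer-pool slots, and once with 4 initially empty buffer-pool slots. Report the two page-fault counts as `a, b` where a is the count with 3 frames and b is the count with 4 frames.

9, 8

3 frames: F F F . F F . F F F . F . . → 9 faults.
4 frames: F F F . F F . . F F F . . . → 8 faults.
8 < 9: adding a frame reduced faults, as is typical.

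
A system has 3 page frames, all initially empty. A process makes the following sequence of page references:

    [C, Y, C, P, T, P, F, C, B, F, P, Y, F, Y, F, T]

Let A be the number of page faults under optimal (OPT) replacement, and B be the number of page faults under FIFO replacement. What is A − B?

-3

Under OPT: F F . F F . F . F . . F . . . F → 8 faults.
Under FIFO: F F . F F . F F F . F F F . . F → 11 faults.
A − B = 8 − 11 = -3.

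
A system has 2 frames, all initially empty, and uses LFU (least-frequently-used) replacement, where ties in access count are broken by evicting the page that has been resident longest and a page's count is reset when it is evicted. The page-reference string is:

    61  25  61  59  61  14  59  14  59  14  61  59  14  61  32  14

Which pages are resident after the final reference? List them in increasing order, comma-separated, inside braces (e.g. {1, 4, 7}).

{14, 61}

61 -> fault, frames (61)
25 -> fault, frames (61 25)
61 -> hit
59 -> fault, evict 25, frames (61 59)
61 -> hit
14 -> fault, evict 59, frames (61 14)
59 -> fault, evict 14, frames (61 59)
14 -> fault, evict 59, frames (61 14)
59 -> fault, evict 14, frames (61 59)
14 -> fault, evict 59, frames (61 14)
61 -> hit
59 -> fault, evict 14, frames (61 59)
14 -> fault, evict 59, frames (61 14)
61 -> hit
32 -> fault, evict 14, frames (61 32)
14 -> fault, evict 32, frames (61 14)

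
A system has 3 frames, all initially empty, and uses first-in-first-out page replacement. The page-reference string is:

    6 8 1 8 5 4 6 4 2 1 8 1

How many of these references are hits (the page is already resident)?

6 -> miss, frames {6}
8 -> miss, frames {6,8}
1 -> miss, frames {6,8,1}
8 -> hit
5 -> miss, evict 6, frames {8,1,5}
4 -> miss, evict 8, frames {1,5,4}
6 -> miss, evict 1, frames {5,4,6}
4 -> hit
2 -> miss, evict 5, frames {4,6,2}
1 -> miss, evict 4, frames {6,2,1}
8 -> miss, evict 6, frames {2,1,8}
1 -> hit
Hits: 3.

3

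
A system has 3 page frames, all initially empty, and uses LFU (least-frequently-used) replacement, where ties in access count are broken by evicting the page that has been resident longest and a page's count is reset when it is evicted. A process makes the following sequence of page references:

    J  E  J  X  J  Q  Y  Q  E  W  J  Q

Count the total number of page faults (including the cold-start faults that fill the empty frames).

7

J → fault, frames {J}
E → fault, frames {J,E}
J → hit
X → fault, frames {J,E,X}
J → hit
Q → fault, evict E, frames {J,X,Q}
Y → fault, evict X, frames {J,Q,Y}
Q → hit
E → fault, evict Y, frames {J,Q,E}
W → fault, evict E, frames {J,Q,W}
J → hit
Q → hit
Page faults: 7.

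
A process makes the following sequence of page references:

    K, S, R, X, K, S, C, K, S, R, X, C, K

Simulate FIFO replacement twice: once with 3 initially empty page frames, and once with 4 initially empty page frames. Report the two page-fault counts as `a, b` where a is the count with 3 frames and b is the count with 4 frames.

10, 11

3 frames: F F F F F F F . . F F . F → 10 faults.
4 frames: F F F F . . F F F F F F F → 11 faults.
11 > 10: adding a frame increased faults — Belady's anomaly.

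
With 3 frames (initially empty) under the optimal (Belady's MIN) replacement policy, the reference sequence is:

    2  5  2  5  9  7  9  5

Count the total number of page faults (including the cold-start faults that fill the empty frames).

2 → fault, frames [2]
5 → fault, frames [2, 5]
2 → hit
5 → hit
9 → fault, frames [2, 5, 9]
7 → fault, evict 2, frames [5, 9, 7]
9 → hit
5 → hit
Page faults: 4.

4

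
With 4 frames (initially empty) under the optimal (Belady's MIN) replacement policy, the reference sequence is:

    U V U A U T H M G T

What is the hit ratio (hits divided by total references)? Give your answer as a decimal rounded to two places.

0.30

U → fault, frames [U]
V → fault, frames [U, V]
U → hit
A → fault, frames [U, V, A]
U → hit
T → fault, frames [U, V, A, T]
H → fault, evict A, frames [U, V, T, H]
M → fault, evict H, frames [U, V, T, M]
G → fault, evict M, frames [U, V, T, G]
T → hit
Hits: 3 of 10 references → 3/10 = 0.3000.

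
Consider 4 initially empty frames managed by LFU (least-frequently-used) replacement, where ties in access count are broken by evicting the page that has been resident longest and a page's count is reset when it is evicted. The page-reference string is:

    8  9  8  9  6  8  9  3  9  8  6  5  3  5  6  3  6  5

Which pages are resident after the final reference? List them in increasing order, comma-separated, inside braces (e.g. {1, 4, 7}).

8: miss, frames [8]
9: miss, frames [8, 9]
8: hit
9: hit
6: miss, frames [8, 9, 6]
8: hit
9: hit
3: miss, frames [8, 9, 6, 3]
9: hit
8: hit
6: hit
5: miss, evict 3, frames [8, 9, 6, 5]
3: miss, evict 5, frames [8, 9, 6, 3]
5: miss, evict 3, frames [8, 9, 6, 5]
6: hit
3: miss, evict 5, frames [8, 9, 6, 3]
6: hit
5: miss, evict 3, frames [8, 9, 6, 5]

{5, 6, 8, 9}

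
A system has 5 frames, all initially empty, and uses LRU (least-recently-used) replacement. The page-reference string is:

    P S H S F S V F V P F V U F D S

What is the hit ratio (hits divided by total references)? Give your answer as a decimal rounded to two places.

0.50

P → fault, frames {P}
S → fault, frames {P,S}
H → fault, frames {P,S,H}
S → hit
F → fault, frames {P,H,S,F}
S → hit
V → fault, frames {P,H,F,S,V}
F → hit
V → hit
P → hit
F → hit
V → hit
U → fault, evict H, frames {S,P,F,V,U}
F → hit
D → fault, evict S, frames {P,V,U,F,D}
S → fault, evict P, frames {V,U,F,D,S}
Hits: 8 of 16 references → 8/16 = 0.5000.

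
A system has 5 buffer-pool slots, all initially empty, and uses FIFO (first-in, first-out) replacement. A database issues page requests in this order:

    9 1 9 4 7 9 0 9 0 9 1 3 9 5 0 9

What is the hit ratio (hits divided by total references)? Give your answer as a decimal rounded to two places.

0.50

9 → miss, frames (9)
1 → miss, frames (9 1)
9 → hit
4 → miss, frames (9 1 4)
7 → miss, frames (9 1 4 7)
9 → hit
0 → miss, frames (9 1 4 7 0)
9 → hit
0 → hit
9 → hit
1 → hit
3 → miss, evict 9, frames (1 4 7 0 3)
9 → miss, evict 1, frames (4 7 0 3 9)
5 → miss, evict 4, frames (7 0 3 9 5)
0 → hit
9 → hit
Hits: 8 of 16 references → 8/16 = 0.5000.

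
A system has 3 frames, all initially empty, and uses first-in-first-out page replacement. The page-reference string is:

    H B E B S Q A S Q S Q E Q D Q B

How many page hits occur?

H → miss, frames [H]
B → miss, frames [H, B]
E → miss, frames [H, B, E]
B → hit
S → miss, evict H, frames [B, E, S]
Q → miss, evict B, frames [E, S, Q]
A → miss, evict E, frames [S, Q, A]
S → hit
Q → hit
S → hit
Q → hit
E → miss, evict S, frames [Q, A, E]
Q → hit
D → miss, evict Q, frames [A, E, D]
Q → miss, evict A, frames [E, D, Q]
B → miss, evict E, frames [D, Q, B]
Hits: 6.

6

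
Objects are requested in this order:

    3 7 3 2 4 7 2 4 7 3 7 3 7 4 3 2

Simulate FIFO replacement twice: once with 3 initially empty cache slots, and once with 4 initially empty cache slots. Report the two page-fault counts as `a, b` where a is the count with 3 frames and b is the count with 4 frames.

7, 4

3 frames: F F . F F . . . . F F . . . . F → 7 faults.
4 frames: F F . F F . . . . . . . . . . . → 4 faults.
4 < 7: adding a frame reduced faults, as is typical.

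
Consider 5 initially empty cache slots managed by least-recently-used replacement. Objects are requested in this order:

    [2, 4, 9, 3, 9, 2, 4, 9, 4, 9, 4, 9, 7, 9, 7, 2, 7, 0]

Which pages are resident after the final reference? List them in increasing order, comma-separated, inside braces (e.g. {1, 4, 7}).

2: miss, frames (2)
4: miss, frames (2 4)
9: miss, frames (2 4 9)
3: miss, frames (2 4 9 3)
9: hit
2: hit
4: hit
9: hit
4: hit
9: hit
4: hit
9: hit
7: miss, frames (3 2 4 9 7)
9: hit
7: hit
2: hit
7: hit
0: miss, evict 3, frames (4 9 2 7 0)

{0, 2, 4, 7, 9}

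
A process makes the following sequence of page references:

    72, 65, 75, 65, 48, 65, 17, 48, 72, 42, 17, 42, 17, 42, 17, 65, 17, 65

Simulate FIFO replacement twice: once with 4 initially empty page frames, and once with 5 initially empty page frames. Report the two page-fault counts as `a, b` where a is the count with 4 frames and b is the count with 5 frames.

4 frames: F F F . F . F . F F . . . . . F . . → 8 faults.
5 frames: F F F . F . F . . F . . . . . . . . → 6 faults.
6 < 8: adding a frame reduced faults, as is typical.

8, 6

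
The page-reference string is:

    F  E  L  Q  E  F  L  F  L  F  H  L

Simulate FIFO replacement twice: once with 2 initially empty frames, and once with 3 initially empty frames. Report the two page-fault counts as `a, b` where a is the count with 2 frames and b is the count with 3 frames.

8, 7

2 frames: F F F F F F F . . . F . → 8 faults.
3 frames: F F F F . F . . . . F F → 7 faults.
7 < 8: adding a frame reduced faults, as is typical.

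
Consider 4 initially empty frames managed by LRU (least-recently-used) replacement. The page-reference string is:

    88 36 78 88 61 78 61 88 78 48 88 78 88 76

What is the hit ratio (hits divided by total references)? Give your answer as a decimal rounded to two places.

0.57

88: miss, frames {88}
36: miss, frames {88,36}
78: miss, frames {88,36,78}
88: hit
61: miss, frames {36,78,88,61}
78: hit
61: hit
88: hit
78: hit
48: miss, evict 36, frames {61,88,78,48}
88: hit
78: hit
88: hit
76: miss, evict 61, frames {48,78,88,76}
Hits: 8 of 14 references → 8/14 = 0.5714.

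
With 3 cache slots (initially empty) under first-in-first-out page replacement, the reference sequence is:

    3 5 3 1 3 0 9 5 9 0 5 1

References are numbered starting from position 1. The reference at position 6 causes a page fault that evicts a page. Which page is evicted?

pos 1: 3 → fault, frames {3}
pos 2: 5 → fault, frames {3,5}
pos 3: 3 → hit
pos 4: 1 → fault, frames {3,5,1}
pos 5: 3 → hit
pos 6: 0 → fault, evict 3, frames {5,1,0}
At position 6, page 3 is evicted.

3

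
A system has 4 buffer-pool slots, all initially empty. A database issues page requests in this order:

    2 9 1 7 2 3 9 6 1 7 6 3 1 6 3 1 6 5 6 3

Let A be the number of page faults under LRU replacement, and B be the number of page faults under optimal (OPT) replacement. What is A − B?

4

Under LRU: F F F F . F F F F F . F . . . . . F . . → 11 faults.
Under OPT: F F F F . F . F . . . . . . . . . F . . → 7 faults.
A − B = 11 − 7 = 4.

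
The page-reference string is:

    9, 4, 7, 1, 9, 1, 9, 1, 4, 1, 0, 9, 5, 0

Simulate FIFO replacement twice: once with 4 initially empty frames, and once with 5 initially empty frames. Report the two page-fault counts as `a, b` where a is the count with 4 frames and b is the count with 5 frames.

4 frames: F F F F . . . . . . F F F . → 7 faults.
5 frames: F F F F . . . . . . F . F . → 6 faults.
6 < 7: adding a frame reduced faults, as is typical.

7, 6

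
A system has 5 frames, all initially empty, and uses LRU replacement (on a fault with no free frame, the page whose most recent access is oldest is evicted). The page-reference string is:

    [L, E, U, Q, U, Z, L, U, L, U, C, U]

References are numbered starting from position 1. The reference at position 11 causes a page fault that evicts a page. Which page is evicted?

E

pos 1: L -> miss, frames {L}
pos 2: E -> miss, frames {L,E}
pos 3: U -> miss, frames {L,E,U}
pos 4: Q -> miss, frames {L,E,U,Q}
pos 5: U -> hit
pos 6: Z -> miss, frames {L,E,Q,U,Z}
pos 7: L -> hit
pos 8: U -> hit
pos 9: L -> hit
pos 10: U -> hit
pos 11: C -> miss, evict E, frames {Q,Z,L,U,C}
At position 11, page E is evicted.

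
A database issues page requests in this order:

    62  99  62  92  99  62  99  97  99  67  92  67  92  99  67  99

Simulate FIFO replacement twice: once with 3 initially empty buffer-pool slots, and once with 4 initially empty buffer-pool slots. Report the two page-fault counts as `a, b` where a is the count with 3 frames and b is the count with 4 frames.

3 frames: F F . F . . . F . F . . . F . . → 6 faults.
4 frames: F F . F . . . F . F . . . . . . → 5 faults.
5 < 6: adding a frame reduced faults, as is typical.

6, 5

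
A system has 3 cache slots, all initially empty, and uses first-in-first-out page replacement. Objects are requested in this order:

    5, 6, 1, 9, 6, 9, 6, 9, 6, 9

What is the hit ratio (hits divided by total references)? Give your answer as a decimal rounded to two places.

0.60

5 → fault, frames {5}
6 → fault, frames {5,6}
1 → fault, frames {5,6,1}
9 → fault, evict 5, frames {6,1,9}
6 → hit
9 → hit
6 → hit
9 → hit
6 → hit
9 → hit
Hits: 6 of 10 references → 6/10 = 0.6000.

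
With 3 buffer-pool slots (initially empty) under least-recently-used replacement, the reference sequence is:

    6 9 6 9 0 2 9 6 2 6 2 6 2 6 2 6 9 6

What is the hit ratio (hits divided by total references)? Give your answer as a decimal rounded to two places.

6: miss, frames {6}
9: miss, frames {6,9}
6: hit
9: hit
0: miss, frames {6,9,0}
2: miss, evict 6, frames {9,0,2}
9: hit
6: miss, evict 0, frames {2,9,6}
2: hit
6: hit
2: hit
6: hit
2: hit
6: hit
2: hit
6: hit
9: hit
6: hit
Hits: 13 of 18 references → 13/18 = 0.7222.

0.72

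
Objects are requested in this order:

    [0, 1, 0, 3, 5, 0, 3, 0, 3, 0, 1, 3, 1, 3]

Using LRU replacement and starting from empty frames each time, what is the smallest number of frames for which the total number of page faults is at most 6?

f=1: 14 faults
f=2: 8 faults
f=3: 5 faults
f=4: 4 faults
Smallest f with faults ≤ 6 is 3.

3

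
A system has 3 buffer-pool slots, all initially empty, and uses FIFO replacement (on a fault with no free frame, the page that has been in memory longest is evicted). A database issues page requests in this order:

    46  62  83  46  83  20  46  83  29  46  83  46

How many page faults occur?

46 → fault, frames [46]
62 → fault, frames [46, 62]
83 → fault, frames [46, 62, 83]
46 → hit
83 → hit
20 → fault, evict 46, frames [62, 83, 20]
46 → fault, evict 62, frames [83, 20, 46]
83 → hit
29 → fault, evict 83, frames [20, 46, 29]
46 → hit
83 → fault, evict 20, frames [46, 29, 83]
46 → hit
Page faults: 7.

7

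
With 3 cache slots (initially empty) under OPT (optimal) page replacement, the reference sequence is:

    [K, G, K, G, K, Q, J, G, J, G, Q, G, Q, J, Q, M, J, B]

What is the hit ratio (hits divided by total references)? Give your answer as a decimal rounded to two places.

0.67

K → miss, frames {K}
G → miss, frames {K,G}
K → hit
G → hit
K → hit
Q → miss, frames {K,G,Q}
J → miss, evict K, frames {G,Q,J}
G → hit
J → hit
G → hit
Q → hit
G → hit
Q → hit
J → hit
Q → hit
M → miss, evict Q, frames {G,J,M}
J → hit
B → miss, evict M, frames {G,J,B}
Hits: 12 of 18 references → 12/18 = 0.6667.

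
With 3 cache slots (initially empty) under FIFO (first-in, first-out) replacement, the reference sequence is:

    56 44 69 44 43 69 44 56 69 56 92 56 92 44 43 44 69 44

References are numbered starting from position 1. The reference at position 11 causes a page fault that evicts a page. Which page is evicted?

pos 1: 56: fault, frames (56)
pos 2: 44: fault, frames (56 44)
pos 3: 69: fault, frames (56 44 69)
pos 4: 44: hit
pos 5: 43: fault, evict 56, frames (44 69 43)
pos 6: 69: hit
pos 7: 44: hit
pos 8: 56: fault, evict 44, frames (69 43 56)
pos 9: 69: hit
pos 10: 56: hit
pos 11: 92: fault, evict 69, frames (43 56 92)
At position 11, page 69 is evicted.

69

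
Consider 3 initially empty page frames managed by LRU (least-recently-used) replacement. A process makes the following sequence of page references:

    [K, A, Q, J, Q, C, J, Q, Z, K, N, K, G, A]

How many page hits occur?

4

K → miss, frames (K)
A → miss, frames (K A)
Q → miss, frames (K A Q)
J → miss, evict K, frames (A Q J)
Q → hit
C → miss, evict A, frames (J Q C)
J → hit
Q → hit
Z → miss, evict C, frames (J Q Z)
K → miss, evict J, frames (Q Z K)
N → miss, evict Q, frames (Z K N)
K → hit
G → miss, evict Z, frames (N K G)
A → miss, evict N, frames (K G A)
Hits: 4.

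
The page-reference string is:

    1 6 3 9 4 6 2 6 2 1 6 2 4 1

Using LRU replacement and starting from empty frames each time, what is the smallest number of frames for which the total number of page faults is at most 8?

f=1: 14 faults
f=2: 12 faults
f=3: 10 faults
f=4: 7 faults
f=5: 7 faults
f=6: 6 faults
Smallest f with faults ≤ 8 is 4.

4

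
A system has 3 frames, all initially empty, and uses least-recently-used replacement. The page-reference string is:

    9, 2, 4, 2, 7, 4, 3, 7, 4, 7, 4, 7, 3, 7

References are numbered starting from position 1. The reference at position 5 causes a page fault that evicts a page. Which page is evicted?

pos 1: 9 -> fault, frames (9)
pos 2: 2 -> fault, frames (9 2)
pos 3: 4 -> fault, frames (9 2 4)
pos 4: 2 -> hit
pos 5: 7 -> fault, evict 9, frames (4 2 7)
At position 5, page 9 is evicted.

9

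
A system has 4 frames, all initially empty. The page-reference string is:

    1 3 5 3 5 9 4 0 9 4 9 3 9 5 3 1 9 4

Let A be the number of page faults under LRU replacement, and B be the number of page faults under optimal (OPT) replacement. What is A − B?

Under LRU: F F F . . F F F . . . F . F . F . F → 10 faults.
Under OPT: F F F . . F F F . . . . . F . F . . → 8 faults.
A − B = 10 − 8 = 2.

2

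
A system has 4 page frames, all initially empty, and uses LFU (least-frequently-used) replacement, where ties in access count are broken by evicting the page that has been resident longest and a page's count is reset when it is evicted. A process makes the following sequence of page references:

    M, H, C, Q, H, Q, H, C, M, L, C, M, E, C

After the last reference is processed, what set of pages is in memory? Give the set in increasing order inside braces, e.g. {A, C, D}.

M → miss, frames {M}
H → miss, frames {M,H}
C → miss, frames {M,H,C}
Q → miss, frames {M,H,C,Q}
H → hit
Q → hit
H → hit
C → hit
M → hit
L → miss, evict M, frames {H,C,Q,L}
C → hit
M → miss, evict L, frames {H,C,Q,M}
E → miss, evict M, frames {H,C,Q,E}
C → hit

{C, E, H, Q}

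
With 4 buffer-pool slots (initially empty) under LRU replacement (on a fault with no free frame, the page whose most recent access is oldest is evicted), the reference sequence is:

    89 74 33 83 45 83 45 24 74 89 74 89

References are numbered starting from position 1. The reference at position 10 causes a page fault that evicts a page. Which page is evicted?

83

pos 1: 89 -> miss, frames {89}
pos 2: 74 -> miss, frames {89,74}
pos 3: 33 -> miss, frames {89,74,33}
pos 4: 83 -> miss, frames {89,74,33,83}
pos 5: 45 -> miss, evict 89, frames {74,33,83,45}
pos 6: 83 -> hit
pos 7: 45 -> hit
pos 8: 24 -> miss, evict 74, frames {33,83,45,24}
pos 9: 74 -> miss, evict 33, frames {83,45,24,74}
pos 10: 89 -> miss, evict 83, frames {45,24,74,89}
At position 10, page 83 is evicted.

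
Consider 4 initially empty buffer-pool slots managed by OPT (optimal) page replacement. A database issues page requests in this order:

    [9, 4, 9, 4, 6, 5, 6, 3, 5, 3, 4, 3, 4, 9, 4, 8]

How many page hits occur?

10

9 -> miss, frames [9]
4 -> miss, frames [9, 4]
9 -> hit
4 -> hit
6 -> miss, frames [9, 4, 6]
5 -> miss, frames [9, 4, 6, 5]
6 -> hit
3 -> miss, evict 6, frames [9, 4, 5, 3]
5 -> hit
3 -> hit
4 -> hit
3 -> hit
4 -> hit
9 -> hit
4 -> hit
8 -> miss, evict 3, frames [9, 4, 5, 8]
Hits: 10.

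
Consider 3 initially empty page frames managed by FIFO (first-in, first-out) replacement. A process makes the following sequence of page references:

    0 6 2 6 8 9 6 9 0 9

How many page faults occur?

7

0: fault, frames {0}
6: fault, frames {0,6}
2: fault, frames {0,6,2}
6: hit
8: fault, evict 0, frames {6,2,8}
9: fault, evict 6, frames {2,8,9}
6: fault, evict 2, frames {8,9,6}
9: hit
0: fault, evict 8, frames {9,6,0}
9: hit
Page faults: 7.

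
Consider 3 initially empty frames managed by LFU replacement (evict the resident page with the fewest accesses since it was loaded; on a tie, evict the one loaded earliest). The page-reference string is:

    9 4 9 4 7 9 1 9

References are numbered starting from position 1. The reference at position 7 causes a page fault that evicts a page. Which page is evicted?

7

pos 1: 9 → fault, frames {9}
pos 2: 4 → fault, frames {9,4}
pos 3: 9 → hit
pos 4: 4 → hit
pos 5: 7 → fault, frames {9,4,7}
pos 6: 9 → hit
pos 7: 1 → fault, evict 7, frames {9,4,1}
At position 7, page 7 is evicted.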